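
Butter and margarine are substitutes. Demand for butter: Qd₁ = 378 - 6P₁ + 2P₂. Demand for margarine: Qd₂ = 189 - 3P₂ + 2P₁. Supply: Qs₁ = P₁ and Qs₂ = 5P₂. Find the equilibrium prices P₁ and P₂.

P₁ = 1701/26, P₂ = 2079/52

Market 1: 378 - 6P₁ + 2P₂ = P₁ → 7P₁ - 2P₂ = 378.
Market 2: 8P₂ - 2P₁ = 189.
Eliminating P₂: 8×(1) + 2×(2) gives 52P₁ = 3402, so P₁ = 1701/26.
Back-substitute into (2): P₂ = (189 + 2×1701/26) / 8 = 2079/52.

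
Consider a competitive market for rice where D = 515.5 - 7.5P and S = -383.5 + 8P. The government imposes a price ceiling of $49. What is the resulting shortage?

Shortage = 139.5

Equilibrium price would be P* = 58, so the ceiling at 49 binds.
At P = 49: D = 515.5 − 7.5(49) = 148, S = -383.5 + 8(49) = 8.5.
Shortage = 148 − 8.5 = 139.5.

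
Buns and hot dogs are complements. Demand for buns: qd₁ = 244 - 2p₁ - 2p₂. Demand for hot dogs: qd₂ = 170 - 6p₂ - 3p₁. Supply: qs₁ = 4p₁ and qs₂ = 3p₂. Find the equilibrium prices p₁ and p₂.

Market 1: 244 - 2p₁ - 2p₂ = 4p₁ → 6p₁ + 2p₂ = 244.
Market 2: 9p₂ + 3p₁ = 170.
Eliminating p₂: 9×(1) − 2×(2) gives 48p₁ = 1856, so p₁ = 116/3.
Back-substitute into (2): p₂ = (170 − 3×116/3) / 9 = 6.

p₁ = 116/3, p₂ = 6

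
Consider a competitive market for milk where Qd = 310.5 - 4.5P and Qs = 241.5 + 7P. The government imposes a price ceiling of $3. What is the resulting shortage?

Shortage = 34.5

Equilibrium price would be P* = 6, so the ceiling at 3 binds.
At P = 3: Qd = 310.5 − 4.5(3) = 297, Qs = 241.5 + 7(3) = 262.5.
Shortage = 297 − 262.5 = 34.5.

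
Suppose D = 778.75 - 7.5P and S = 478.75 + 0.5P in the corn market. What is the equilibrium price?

P* = 37.5

Set D = S: 778.75 - 7.5P = 478.75 + 0.5P.
300 = 8P, so P* = 37.5.
Q* = 778.75 − 7.5(37.5) = 497.5.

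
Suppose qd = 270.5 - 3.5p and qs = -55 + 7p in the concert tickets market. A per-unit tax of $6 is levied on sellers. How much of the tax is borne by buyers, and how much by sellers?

Buyers bear $4, sellers bear $2

Pre-tax equilibrium: p* = 31, q* = 162.
Tax on sellers shifts supply to qs = -55 + 7(p − 6) = -97 + 7p.
270.5 - 3.5p = -97 + 7p gives buyer price pb = 35; sellers receive ps = 35 − 6 = 29.
New quantity: q = 270.5 − 3.5(35) = 148.
Buyer burden = 35 − 31 = 4; seller burden = 31 − 29 = 2.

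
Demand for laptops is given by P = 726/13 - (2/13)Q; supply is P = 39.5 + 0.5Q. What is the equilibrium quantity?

Set the two price expressions equal: 726/13 - (2/13)Q = 39.5 + 0.5Q.
425/26 = (17/26)Q, so Q* = 25.
P* = 726/13 − (2/13)(25) = 52.

Q* = 25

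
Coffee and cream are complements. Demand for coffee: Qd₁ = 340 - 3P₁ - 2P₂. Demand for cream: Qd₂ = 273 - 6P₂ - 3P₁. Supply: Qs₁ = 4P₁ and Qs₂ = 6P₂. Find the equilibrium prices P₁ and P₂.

P₁ = 589/13, P₂ = 297/26

Market 1: 340 - 3P₁ - 2P₂ = 4P₁ → 7P₁ + 2P₂ = 340.
Market 2: 12P₂ + 3P₁ = 273.
Eliminating P₂: 12×(1) − 2×(2) gives 78P₁ = 3534, so P₁ = 589/13.
Back-substitute into (2): P₂ = (273 − 3×589/13) / 12 = 297/26.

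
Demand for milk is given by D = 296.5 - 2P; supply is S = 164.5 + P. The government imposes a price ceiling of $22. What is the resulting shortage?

Equilibrium price would be P* = 44, so the ceiling at 22 binds.
At P = 22: D = 296.5 − 2(22) = 252.5, S = 164.5 + 1(22) = 186.5.
Shortage = 252.5 − 186.5 = 66.

Shortage = 66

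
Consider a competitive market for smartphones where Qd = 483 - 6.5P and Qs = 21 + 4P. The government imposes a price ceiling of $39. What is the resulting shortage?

Equilibrium price would be P* = 44, so the ceiling at 39 binds.
At P = 39: Qd = 483 − 6.5(39) = 229.5, Qs = 21 + 4(39) = 177.
Shortage = 229.5 − 177 = 52.5.

Shortage = 52.5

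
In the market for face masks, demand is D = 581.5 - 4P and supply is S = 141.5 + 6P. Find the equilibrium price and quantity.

Set D = S: 581.5 - 4P = 141.5 + 6P.
440 = 10P, so P* = 44.
Q* = 581.5 − 4(44) = 405.5.

P* = 44, Q* = 405.5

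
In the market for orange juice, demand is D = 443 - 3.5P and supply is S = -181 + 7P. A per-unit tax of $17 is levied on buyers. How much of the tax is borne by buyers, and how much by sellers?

Pre-tax equilibrium: P* = 416/7, Q* = 235.
Tax on buyers shifts demand to D = 443 − 3.5(P + 17) = 383.5 - 3.5P.
383.5 - 3.5P = -181 + 7P gives seller price Ps = 1129/21; buyers pay Pb = 1129/21 + 17 = 1486/21.
New quantity: Q = 443 − 3.5(1486/21) = 586/3.
Buyer burden = 1486/21 − 416/7 = 34/3; seller burden = 416/7 − 1129/21 = 17/3.

Buyers bear 34/3, sellers bear 17/3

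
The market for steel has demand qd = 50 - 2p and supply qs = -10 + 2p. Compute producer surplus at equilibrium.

Producer surplus = 100

Equilibrium: 50 - 2p = -10 + 2p gives p* = 15, q* = 20.
Supply starts at p = 5 (where qs = 0).
PS = ½(15 − 5)(20) = 100.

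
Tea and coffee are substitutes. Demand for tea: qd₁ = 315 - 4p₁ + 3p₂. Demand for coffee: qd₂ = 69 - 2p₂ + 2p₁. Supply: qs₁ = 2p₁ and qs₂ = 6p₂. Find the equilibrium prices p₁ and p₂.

Market 1: 315 - 4p₁ + 3p₂ = 2p₁ → 6p₁ - 3p₂ = 315.
Market 2: 8p₂ - 2p₁ = 69.
Eliminating p₂: 8×(1) + 3×(2) gives 42p₁ = 2727, so p₁ = 909/14.
Back-substitute into (2): p₂ = (69 + 2×909/14) / 8 = 174/7.

p₁ = 909/14, p₂ = 174/7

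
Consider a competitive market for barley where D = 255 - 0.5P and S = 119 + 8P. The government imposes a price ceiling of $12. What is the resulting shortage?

Shortage = 34

Equilibrium price would be P* = 16, so the ceiling at 12 binds.
At P = 12: D = 255 − 0.5(12) = 249, S = 119 + 8(12) = 215.
Shortage = 249 − 215 = 34.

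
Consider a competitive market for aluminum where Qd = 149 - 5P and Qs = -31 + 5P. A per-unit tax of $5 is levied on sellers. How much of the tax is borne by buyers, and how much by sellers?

Pre-tax equilibrium: P* = 18, Q* = 59.
Tax on sellers shifts supply to Qs = -31 + 5(P − 5) = -56 + 5P.
149 - 5P = -56 + 5P gives buyer price Pb = 20.5; sellers receive Ps = 20.5 − 5 = 15.5.
New quantity: Q = 149 − 5(20.5) = 46.5.
Buyer burden = 20.5 − 18 = 2.5; seller burden = 18 − 15.5 = 2.5.

Buyers bear $2.5, sellers bear $2.5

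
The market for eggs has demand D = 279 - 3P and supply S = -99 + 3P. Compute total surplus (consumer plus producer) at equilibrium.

Equilibrium: 279 - 3P = -99 + 3P gives P* = 63, Q* = 90.
Demand choke price: P = 93; supply starts at P = 33.
CS = ½(93 − 63)(90) = 1350; PS = ½(63 − 33)(90) = 1350.

Total surplus = 2700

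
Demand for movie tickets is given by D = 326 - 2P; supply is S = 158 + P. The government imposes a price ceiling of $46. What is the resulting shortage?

Equilibrium price would be P* = 56, so the ceiling at 46 binds.
At P = 46: D = 326 − 2(46) = 234, S = 158 + 1(46) = 204.
Shortage = 234 − 204 = 30.

Shortage = 30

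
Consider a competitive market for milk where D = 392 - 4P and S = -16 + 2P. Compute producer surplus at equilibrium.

Equilibrium: 392 - 4P = -16 + 2P gives P* = 68, Q* = 120.
Supply starts at P = 8 (where S = 0).
PS = ½(68 − 8)(120) = 3600.

Producer surplus = 3600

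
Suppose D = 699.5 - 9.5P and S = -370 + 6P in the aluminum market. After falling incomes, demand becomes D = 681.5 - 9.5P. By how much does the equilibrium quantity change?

Original equilibrium: P* = 69, Q* = 44.
New equilibrium: 681.5 - 9.5P = -370 + 6P, so 1051.5 = 15.5P and P' = 2103/31; Q' = 681.5 − 9.5(2103/31) = 1148/31.
Change in quantity: 1148/31 − 44 = -216/31.

ΔQ = -216/31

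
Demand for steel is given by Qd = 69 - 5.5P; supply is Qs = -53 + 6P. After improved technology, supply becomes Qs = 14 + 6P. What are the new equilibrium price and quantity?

P' = 110/23, Q' = 982/23

Original equilibrium: P* = 244/23, Q* = 245/23.
New equilibrium: 69 - 5.5P = 14 + 6P, so 55 = 11.5P and P' = 110/23; Q' = 69 − 5.5(110/23) = 982/23.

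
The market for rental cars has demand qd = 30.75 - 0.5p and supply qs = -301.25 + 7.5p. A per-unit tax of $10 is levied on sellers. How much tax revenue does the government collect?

Pre-tax equilibrium: p* = 41.5, q* = 10.
Tax on sellers shifts supply to qs = -301.25 + 7.5(p − 10) = -376.25 + 7.5p.
30.75 - 0.5p = -376.25 + 7.5p gives buyer price pb = 50.875; sellers receive ps = 50.875 − 10 = 40.875.
New quantity: q = 30.75 − 0.5(50.875) = 5.3125.
Revenue = 10 × 5.3125 = 53.125.

Tax revenue = 53.125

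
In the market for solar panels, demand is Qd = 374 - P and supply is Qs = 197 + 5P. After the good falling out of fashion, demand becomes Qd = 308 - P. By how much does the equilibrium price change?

ΔP = -11

Original equilibrium: P* = 29.5, Q* = 344.5.
New equilibrium: 308 - P = 197 + 5P, so 111 = 6P and P' = 18.5; Q' = 308 − 1(18.5) = 289.5.
Change in price: 18.5 − 29.5 = -11.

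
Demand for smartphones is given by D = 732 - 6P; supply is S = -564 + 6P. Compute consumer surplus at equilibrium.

Consumer surplus = 588

Equilibrium: 732 - 6P = -564 + 6P gives P* = 108, Q* = 84.
Demand choke price (D = 0): P = 122.
CS = ½(122 − 108)(84) = 588.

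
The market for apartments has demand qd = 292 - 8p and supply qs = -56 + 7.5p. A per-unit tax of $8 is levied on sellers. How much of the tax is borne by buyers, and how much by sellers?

Pre-tax equilibrium: p* = 696/31, q* = 3484/31.
Tax on sellers shifts supply to qs = -56 + 7.5(p − 8) = -116 + 7.5p.
292 - 8p = -116 + 7.5p gives buyer price pb = 816/31; sellers receive ps = 816/31 − 8 = 568/31.
New quantity: q = 292 − 8(816/31) = 2524/31.
Buyer burden = 816/31 − 696/31 = 120/31; seller burden = 696/31 − 568/31 = 128/31.

Buyers bear 120/31, sellers bear 128/31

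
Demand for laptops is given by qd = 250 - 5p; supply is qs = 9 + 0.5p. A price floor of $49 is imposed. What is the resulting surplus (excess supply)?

Surplus = 28.5

Equilibrium price would be p* = 482/11, so the floor at 49 binds.
At p = 49: qd = 5, qs = 33.5.
Surplus = 33.5 − 5 = 28.5.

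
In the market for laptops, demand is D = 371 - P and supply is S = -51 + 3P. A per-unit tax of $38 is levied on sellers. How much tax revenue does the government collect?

Pre-tax equilibrium: P* = 105.5, Q* = 265.5.
Tax on sellers shifts supply to S = -51 + 3(P − 38) = -165 + 3P.
371 - P = -165 + 3P gives buyer price Pb = 134; sellers receive Ps = 134 − 38 = 96.
New quantity: Q = 371 − 1(134) = 237.
Revenue = 38 × 237 = 9006.

Tax revenue = 9006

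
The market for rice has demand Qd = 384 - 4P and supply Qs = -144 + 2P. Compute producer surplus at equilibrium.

Equilibrium: 384 - 4P = -144 + 2P gives P* = 88, Q* = 32.
Supply starts at P = 72 (where Qs = 0).
PS = ½(88 − 72)(32) = 256.

Producer surplus = 256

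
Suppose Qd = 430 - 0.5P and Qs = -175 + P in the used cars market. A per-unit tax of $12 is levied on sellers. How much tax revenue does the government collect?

Pre-tax equilibrium: P* = 1210/3, Q* = 685/3.
Tax on sellers shifts supply to Qs = -175 + 1(P − 12) = -187 + P.
430 - 0.5P = -187 + P gives buyer price Pb = 1234/3; sellers receive Ps = 1234/3 − 12 = 1198/3.
New quantity: Q = 430 − 0.5(1234/3) = 673/3.
Revenue = 12 × 673/3 = 2692.

Tax revenue = 2692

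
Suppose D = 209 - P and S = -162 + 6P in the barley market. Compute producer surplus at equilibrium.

Equilibrium: 209 - P = -162 + 6P gives P* = 53, Q* = 156.
Supply starts at P = 27 (where S = 0).
PS = ½(53 − 27)(156) = 2028.

Producer surplus = 2028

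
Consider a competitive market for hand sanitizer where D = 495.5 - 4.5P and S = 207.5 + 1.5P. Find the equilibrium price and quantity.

Set D = S: 495.5 - 4.5P = 207.5 + 1.5P.
288 = 6P, so P* = 48.
Q* = 495.5 − 4.5(48) = 279.5.

P* = 48, Q* = 279.5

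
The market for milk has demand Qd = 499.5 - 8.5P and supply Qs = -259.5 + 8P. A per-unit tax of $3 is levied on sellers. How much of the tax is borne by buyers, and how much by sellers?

Buyers bear 16/11, sellers bear 17/11

Pre-tax equilibrium: P* = 46, Q* = 108.5.
Tax on sellers shifts supply to Qs = -259.5 + 8(P − 3) = -283.5 + 8P.
499.5 - 8.5P = -283.5 + 8P gives buyer price Pb = 522/11; sellers receive Ps = 522/11 − 3 = 489/11.
New quantity: Q = 499.5 − 8.5(522/11) = 2115/22.
Buyer burden = 522/11 − 46 = 16/11; seller burden = 46 − 489/11 = 17/11.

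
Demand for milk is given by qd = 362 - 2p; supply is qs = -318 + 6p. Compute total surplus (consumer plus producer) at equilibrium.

Total surplus = 12288

Equilibrium: 362 - 2p = -318 + 6p gives p* = 85, q* = 192.
Demand choke price: p = 181; supply starts at p = 53.
CS = ½(181 − 85)(192) = 9216; PS = ½(85 − 53)(192) = 3072.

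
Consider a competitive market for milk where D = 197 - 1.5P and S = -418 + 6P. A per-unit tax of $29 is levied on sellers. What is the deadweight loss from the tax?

Deadweight loss = 504.6

Pre-tax equilibrium: P* = 82, Q* = 74.
Tax on sellers shifts supply to S = -418 + 6(P − 29) = -592 + 6P.
197 - 1.5P = -592 + 6P gives buyer price Pb = 105.2; sellers receive Ps = 105.2 − 29 = 76.2.
New quantity: Q = 197 − 1.5(105.2) = 39.2.
DWL = ½ × 29 × (74 − 39.2) = 504.6.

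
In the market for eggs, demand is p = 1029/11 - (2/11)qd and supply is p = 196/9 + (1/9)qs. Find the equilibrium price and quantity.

Set the two price expressions equal: 1029/11 - (2/11)q = 196/9 + (1/9)q.
7105/99 = (29/99)q, so q* = 245.
p* = 1029/11 − (2/11)(245) = 49.

p* = 49, q* = 245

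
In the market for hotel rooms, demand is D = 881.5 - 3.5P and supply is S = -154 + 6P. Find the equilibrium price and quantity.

P* = 109, Q* = 500

Set D = S: 881.5 - 3.5P = -154 + 6P.
1035.5 = 9.5P, so P* = 109.
Q* = 881.5 − 3.5(109) = 500.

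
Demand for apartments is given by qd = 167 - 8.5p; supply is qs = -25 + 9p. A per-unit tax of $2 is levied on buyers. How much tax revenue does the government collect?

Pre-tax equilibrium: p* = 384/35, q* = 2581/35.
Tax on buyers shifts demand to qd = 167 − 8.5(p + 2) = 150 - 8.5p.
150 - 8.5p = -25 + 9p gives seller price ps = 10; buyers pay pb = 10 + 2 = 12.
New quantity: q = 167 − 8.5(12) = 65.
Revenue = 2 × 65 = 130.

Tax revenue = 130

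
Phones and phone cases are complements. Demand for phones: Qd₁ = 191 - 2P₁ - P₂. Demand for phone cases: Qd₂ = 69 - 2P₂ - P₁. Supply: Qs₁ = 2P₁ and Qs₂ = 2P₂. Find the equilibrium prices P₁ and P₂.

Market 1: 191 - 2P₁ - P₂ = 2P₁ → 4P₁ + P₂ = 191.
Market 2: 4P₂ + P₁ = 69.
Eliminating P₂: 4×(1) − 1×(2) gives 15P₁ = 695, so P₁ = 139/3.
Back-substitute into (2): P₂ = (69 − 1×139/3) / 4 = 17/3.

P₁ = 139/3, P₂ = 17/3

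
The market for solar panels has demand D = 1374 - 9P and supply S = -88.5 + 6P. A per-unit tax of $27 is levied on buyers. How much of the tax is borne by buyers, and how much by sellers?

Pre-tax equilibrium: P* = 97.5, Q* = 496.5.
Tax on buyers shifts demand to D = 1374 − 9(P + 27) = 1131 - 9P.
1131 - 9P = -88.5 + 6P gives seller price Ps = 81.3; buyers pay Pb = 81.3 + 27 = 108.3.
New quantity: Q = 1374 − 9(108.3) = 399.3.
Buyer burden = 108.3 − 97.5 = 10.8; seller burden = 97.5 − 81.3 = 16.2.

Buyers bear $10.8, sellers bear $16.2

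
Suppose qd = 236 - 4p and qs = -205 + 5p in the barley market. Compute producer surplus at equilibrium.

Producer surplus = 160

Equilibrium: 236 - 4p = -205 + 5p gives p* = 49, q* = 40.
Supply starts at p = 41 (where qs = 0).
PS = ½(49 − 41)(40) = 160.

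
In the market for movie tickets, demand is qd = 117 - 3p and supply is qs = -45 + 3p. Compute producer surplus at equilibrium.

Producer surplus = 216

Equilibrium: 117 - 3p = -45 + 3p gives p* = 27, q* = 36.
Supply starts at p = 15 (where qs = 0).
PS = ½(27 − 15)(36) = 216.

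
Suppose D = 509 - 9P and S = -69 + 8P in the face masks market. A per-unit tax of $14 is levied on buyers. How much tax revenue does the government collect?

Tax revenue = 34202/17

Pre-tax equilibrium: P* = 34, Q* = 203.
Tax on buyers shifts demand to D = 509 − 9(P + 14) = 383 - 9P.
383 - 9P = -69 + 8P gives seller price Ps = 452/17; buyers pay Pb = 452/17 + 14 = 690/17.
New quantity: Q = 509 − 9(690/17) = 2443/17.
Revenue = 14 × 2443/17 = 34202/17.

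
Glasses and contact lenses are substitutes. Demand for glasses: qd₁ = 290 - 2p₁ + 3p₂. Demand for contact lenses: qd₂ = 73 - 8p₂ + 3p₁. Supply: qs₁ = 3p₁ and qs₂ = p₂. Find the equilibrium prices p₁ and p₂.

Market 1: 290 - 2p₁ + 3p₂ = 3p₁ → 5p₁ - 3p₂ = 290.
Market 2: 9p₂ - 3p₁ = 73.
Eliminating p₂: 9×(1) + 3×(2) gives 36p₁ = 2829, so p₁ = 943/12.
Back-substitute into (2): p₂ = (73 + 3×943/12) / 9 = 1235/36.

p₁ = 943/12, p₂ = 1235/36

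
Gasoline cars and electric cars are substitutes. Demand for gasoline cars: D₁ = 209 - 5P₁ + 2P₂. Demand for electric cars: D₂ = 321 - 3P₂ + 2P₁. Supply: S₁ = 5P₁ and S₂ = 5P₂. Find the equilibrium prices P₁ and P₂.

Market 1: 209 - 5P₁ + 2P₂ = 5P₁ → 10P₁ - 2P₂ = 209.
Market 2: 8P₂ - 2P₁ = 321.
Eliminating P₂: 8×(1) + 2×(2) gives 76P₁ = 2314, so P₁ = 1157/38.
Back-substitute into (2): P₂ = (321 + 2×1157/38) / 8 = 907/19.

P₁ = 1157/38, P₂ = 907/19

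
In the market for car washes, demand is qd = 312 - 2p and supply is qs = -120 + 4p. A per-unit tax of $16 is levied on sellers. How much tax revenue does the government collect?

Tax revenue = 7040/3

Pre-tax equilibrium: p* = 72, q* = 168.
Tax on sellers shifts supply to qs = -120 + 4(p − 16) = -184 + 4p.
312 - 2p = -184 + 4p gives buyer price pb = 248/3; sellers receive ps = 248/3 − 16 = 200/3.
New quantity: q = 312 − 2(248/3) = 440/3.
Revenue = 16 × 440/3 = 7040/3.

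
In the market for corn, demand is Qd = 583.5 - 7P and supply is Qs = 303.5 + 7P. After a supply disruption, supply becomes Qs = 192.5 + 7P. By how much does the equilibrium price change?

Original equilibrium: P* = 20, Q* = 443.5.
New equilibrium: 583.5 - 7P = 192.5 + 7P, so 391 = 14P and P' = 391/14; Q' = 583.5 − 7(391/14) = 388.
Change in price: 391/14 − 20 = 111/14.

ΔP = 111/14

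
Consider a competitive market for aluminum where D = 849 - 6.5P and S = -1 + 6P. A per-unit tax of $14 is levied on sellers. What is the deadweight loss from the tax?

Pre-tax equilibrium: P* = 68, Q* = 407.
Tax on sellers shifts supply to S = -1 + 6(P − 14) = -85 + 6P.
849 - 6.5P = -85 + 6P gives buyer price Pb = 74.72; sellers receive Ps = 74.72 − 14 = 60.72.
New quantity: Q = 849 − 6.5(74.72) = 363.32.
DWL = ½ × 14 × (407 − 363.32) = 305.76.

Deadweight loss = 305.76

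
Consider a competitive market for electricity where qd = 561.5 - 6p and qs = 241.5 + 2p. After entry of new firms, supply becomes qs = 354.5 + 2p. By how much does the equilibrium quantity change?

Δq = 84.75

Original equilibrium: p* = 40, q* = 321.5.
New equilibrium: 561.5 - 6p = 354.5 + 2p, so 207 = 8p and p' = 25.875; q' = 561.5 − 6(25.875) = 406.25.
Change in quantity: 406.25 − 321.5 = 84.75.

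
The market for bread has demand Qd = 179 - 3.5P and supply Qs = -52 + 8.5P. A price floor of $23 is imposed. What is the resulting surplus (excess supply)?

Surplus = 45

Equilibrium price would be P* = 19.25, so the floor at 23 binds.
At P = 23: Qd = 98.5, Qs = 143.5.
Surplus = 143.5 − 98.5 = 45.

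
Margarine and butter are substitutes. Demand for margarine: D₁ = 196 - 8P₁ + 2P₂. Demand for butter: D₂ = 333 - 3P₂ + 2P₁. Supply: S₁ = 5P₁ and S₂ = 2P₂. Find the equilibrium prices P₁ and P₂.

P₁ = 1646/61, P₂ = 4721/61

Market 1: 196 - 8P₁ + 2P₂ = 5P₁ → 13P₁ - 2P₂ = 196.
Market 2: 5P₂ - 2P₁ = 333.
Eliminating P₂: 5×(1) + 2×(2) gives 61P₁ = 1646, so P₁ = 1646/61.
Back-substitute into (2): P₂ = (333 + 2×1646/61) / 5 = 4721/61.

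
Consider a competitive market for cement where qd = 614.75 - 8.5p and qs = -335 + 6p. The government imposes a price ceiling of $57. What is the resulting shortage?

Shortage = 123.25

Equilibrium price would be p* = 65.5, so the ceiling at 57 binds.
At p = 57: qd = 614.75 − 8.5(57) = 130.25, qs = -335 + 6(57) = 7.
Shortage = 130.25 − 7 = 123.25.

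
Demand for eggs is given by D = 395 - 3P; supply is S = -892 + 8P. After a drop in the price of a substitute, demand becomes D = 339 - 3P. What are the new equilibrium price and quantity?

P' = 1231/11, Q' = 36/11

Original equilibrium: P* = 117, Q* = 44.
New equilibrium: 339 - 3P = -892 + 8P, so 1231 = 11P and P' = 1231/11; Q' = 339 − 3(1231/11) = 36/11.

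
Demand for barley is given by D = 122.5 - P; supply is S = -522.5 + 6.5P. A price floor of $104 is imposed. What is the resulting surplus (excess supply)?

Equilibrium price would be P* = 86, so the floor at 104 binds.
At P = 104: D = 18.5, S = 153.5.
Surplus = 153.5 − 18.5 = 135.

Surplus = 135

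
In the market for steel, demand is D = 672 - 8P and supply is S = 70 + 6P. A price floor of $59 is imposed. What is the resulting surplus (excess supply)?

Surplus = 224

Equilibrium price would be P* = 43, so the floor at 59 binds.
At P = 59: D = 200, S = 424.
Surplus = 424 − 200 = 224.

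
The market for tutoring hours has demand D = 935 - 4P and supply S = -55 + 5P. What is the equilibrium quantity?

Set D = S: 935 - 4P = -55 + 5P.
990 = 9P, so P* = 110.
Q* = 935 − 4(110) = 495.

Q* = 495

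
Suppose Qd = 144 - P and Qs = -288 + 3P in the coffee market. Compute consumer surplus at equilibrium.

Consumer surplus = 648

Equilibrium: 144 - P = -288 + 3P gives P* = 108, Q* = 36.
Demand choke price (Qd = 0): P = 144.
CS = ½(144 − 108)(36) = 648.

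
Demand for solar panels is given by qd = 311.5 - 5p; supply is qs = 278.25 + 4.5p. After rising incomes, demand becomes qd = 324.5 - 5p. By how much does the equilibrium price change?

Original equilibrium: p* = 3.5, q* = 294.
New equilibrium: 324.5 - 5p = 278.25 + 4.5p, so 46.25 = 9.5p and p' = 185/38; q' = 324.5 − 5(185/38) = 5703/19.
Change in price: 185/38 − 3.5 = 26/19.

Δp = 26/19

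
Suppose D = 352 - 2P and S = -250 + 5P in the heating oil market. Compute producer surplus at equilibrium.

Producer surplus = 3240

Equilibrium: 352 - 2P = -250 + 5P gives P* = 86, Q* = 180.
Supply starts at P = 50 (where S = 0).
PS = ½(86 − 50)(180) = 3240.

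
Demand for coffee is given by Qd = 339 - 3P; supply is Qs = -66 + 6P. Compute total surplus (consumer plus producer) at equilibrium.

Total surplus = 10404

Equilibrium: 339 - 3P = -66 + 6P gives P* = 45, Q* = 204.
Demand choke price: P = 113; supply starts at P = 11.
CS = ½(113 − 45)(204) = 6936; PS = ½(45 − 11)(204) = 3468.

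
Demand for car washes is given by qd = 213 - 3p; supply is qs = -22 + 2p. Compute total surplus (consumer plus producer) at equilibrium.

Total surplus = 2160

Equilibrium: 213 - 3p = -22 + 2p gives p* = 47, q* = 72.
Demand choke price: p = 71; supply starts at p = 11.
CS = ½(71 − 47)(72) = 864; PS = ½(47 − 11)(72) = 1296.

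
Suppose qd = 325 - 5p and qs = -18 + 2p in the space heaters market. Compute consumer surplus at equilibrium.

Consumer surplus = 640

Equilibrium: 325 - 5p = -18 + 2p gives p* = 49, q* = 80.
Demand choke price (qd = 0): p = 65.
CS = ½(65 − 49)(80) = 640.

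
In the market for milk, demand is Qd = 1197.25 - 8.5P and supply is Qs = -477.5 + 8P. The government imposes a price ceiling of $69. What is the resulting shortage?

Shortage = 536.25

Equilibrium price would be P* = 101.5, so the ceiling at 69 binds.
At P = 69: Qd = 1197.25 − 8.5(69) = 610.75, Qs = -477.5 + 8(69) = 74.5.
Shortage = 610.75 − 74.5 = 536.25.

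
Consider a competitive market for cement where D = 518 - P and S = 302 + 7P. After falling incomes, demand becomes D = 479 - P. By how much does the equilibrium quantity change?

ΔQ = -34.125

Original equilibrium: P* = 27, Q* = 491.
New equilibrium: 479 - P = 302 + 7P, so 177 = 8P and P' = 22.125; Q' = 479 − 1(22.125) = 456.875.
Change in quantity: 456.875 − 491 = -34.125.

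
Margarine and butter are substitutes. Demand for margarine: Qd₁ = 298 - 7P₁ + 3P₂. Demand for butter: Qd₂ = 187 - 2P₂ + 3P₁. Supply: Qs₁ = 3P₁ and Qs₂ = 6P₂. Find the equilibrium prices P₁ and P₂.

P₁ = 2945/71, P₂ = 2764/71

Market 1: 298 - 7P₁ + 3P₂ = 3P₁ → 10P₁ - 3P₂ = 298.
Market 2: 8P₂ - 3P₁ = 187.
Eliminating P₂: 8×(1) + 3×(2) gives 71P₁ = 2945, so P₁ = 2945/71.
Back-substitute into (2): P₂ = (187 + 3×2945/71) / 8 = 2764/71.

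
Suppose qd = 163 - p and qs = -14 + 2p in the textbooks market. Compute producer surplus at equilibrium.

Producer surplus = 2704

Equilibrium: 163 - p = -14 + 2p gives p* = 59, q* = 104.
Supply starts at p = 7 (where qs = 0).
PS = ½(59 − 7)(104) = 2704.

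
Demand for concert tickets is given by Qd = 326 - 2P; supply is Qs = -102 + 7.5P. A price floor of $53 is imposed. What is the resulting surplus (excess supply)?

Surplus = 75.5

Equilibrium price would be P* = 856/19, so the floor at 53 binds.
At P = 53: Qd = 220, Qs = 295.5.
Surplus = 295.5 − 220 = 75.5.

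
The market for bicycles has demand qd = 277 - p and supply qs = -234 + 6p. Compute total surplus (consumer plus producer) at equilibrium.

Equilibrium: 277 - p = -234 + 6p gives p* = 73, q* = 204.
Demand choke price: p = 277; supply starts at p = 39.
CS = ½(277 − 73)(204) = 20808; PS = ½(73 − 39)(204) = 3468.

Total surplus = 24276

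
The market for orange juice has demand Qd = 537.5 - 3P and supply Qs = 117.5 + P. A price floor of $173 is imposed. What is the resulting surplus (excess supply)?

Surplus = 272

Equilibrium price would be P* = 105, so the floor at 173 binds.
At P = 173: Qd = 18.5, Qs = 290.5.
Surplus = 290.5 − 18.5 = 272.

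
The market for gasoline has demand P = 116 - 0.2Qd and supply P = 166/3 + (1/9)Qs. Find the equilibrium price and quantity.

P* = 77, Q* = 195

Set the two price expressions equal: 116 - 0.2Q = 166/3 + (1/9)Q.
182/3 = (14/45)Q, so Q* = 195.
P* = 116 − (0.2)(195) = 77.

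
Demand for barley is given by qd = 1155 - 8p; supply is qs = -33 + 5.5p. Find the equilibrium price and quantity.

p* = 88, q* = 451

Set qd = qs: 1155 - 8p = -33 + 5.5p.
1188 = 13.5p, so p* = 88.
q* = 1155 − 8(88) = 451.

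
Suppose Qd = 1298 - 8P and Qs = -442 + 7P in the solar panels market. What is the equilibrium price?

Set Qd = Qs: 1298 - 8P = -442 + 7P.
1740 = 15P, so P* = 116.
Q* = 1298 − 8(116) = 370.

P* = 116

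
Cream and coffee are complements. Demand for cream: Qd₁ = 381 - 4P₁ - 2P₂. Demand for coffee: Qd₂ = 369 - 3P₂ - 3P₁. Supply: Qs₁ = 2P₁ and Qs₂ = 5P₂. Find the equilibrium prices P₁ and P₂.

P₁ = 55, P₂ = 25.5

Market 1: 381 - 4P₁ - 2P₂ = 2P₁ → 6P₁ + 2P₂ = 381.
Market 2: 8P₂ + 3P₁ = 369.
Eliminating P₂: 8×(1) − 2×(2) gives 42P₁ = 2310, so P₁ = 55.
Back-substitute into (2): P₂ = (369 − 3×55) / 8 = 25.5.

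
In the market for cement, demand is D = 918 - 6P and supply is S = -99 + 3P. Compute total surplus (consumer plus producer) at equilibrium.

Total surplus = 14400

Equilibrium: 918 - 6P = -99 + 3P gives P* = 113, Q* = 240.
Demand choke price: P = 153; supply starts at P = 33.
CS = ½(153 − 113)(240) = 4800; PS = ½(113 − 33)(240) = 9600.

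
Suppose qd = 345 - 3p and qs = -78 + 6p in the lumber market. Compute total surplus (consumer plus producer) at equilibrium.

Equilibrium: 345 - 3p = -78 + 6p gives p* = 47, q* = 204.
Demand choke price: p = 115; supply starts at p = 13.
CS = ½(115 − 47)(204) = 6936; PS = ½(47 − 13)(204) = 3468.

Total surplus = 10404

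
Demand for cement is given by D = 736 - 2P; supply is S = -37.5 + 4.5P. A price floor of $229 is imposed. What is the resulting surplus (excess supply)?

Equilibrium price would be P* = 119, so the floor at 229 binds.
At P = 229: D = 278, S = 993.
Surplus = 993 − 278 = 715.

Surplus = 715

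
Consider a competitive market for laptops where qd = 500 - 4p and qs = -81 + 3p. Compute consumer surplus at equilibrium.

Consumer surplus = 3528

Equilibrium: 500 - 4p = -81 + 3p gives p* = 83, q* = 168.
Demand choke price (qd = 0): p = 125.
CS = ½(125 − 83)(168) = 3528.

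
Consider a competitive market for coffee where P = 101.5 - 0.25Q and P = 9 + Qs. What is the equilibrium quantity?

Set the two price expressions equal: 101.5 - 0.25Q = 9 + Q.
92.5 = 1.25Q, so Q* = 74.
P* = 101.5 − (0.25)(74) = 83.

Q* = 74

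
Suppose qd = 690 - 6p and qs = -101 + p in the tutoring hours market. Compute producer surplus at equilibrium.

Producer surplus = 72

Equilibrium: 690 - 6p = -101 + p gives p* = 113, q* = 12.
Supply starts at p = 101 (where qs = 0).
PS = ½(113 − 101)(12) = 72.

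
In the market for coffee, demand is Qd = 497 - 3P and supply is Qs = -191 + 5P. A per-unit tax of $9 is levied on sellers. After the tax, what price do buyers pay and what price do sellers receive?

Buyers pay $91.625, sellers receive $82.625

Pre-tax equilibrium: P* = 86, Q* = 239.
Tax on sellers shifts supply to Qs = -191 + 5(P − 9) = -236 + 5P.
497 - 3P = -236 + 5P gives buyer price Pb = 91.625; sellers receive Ps = 91.625 − 9 = 82.625.
New quantity: Q = 497 − 3(91.625) = 222.125.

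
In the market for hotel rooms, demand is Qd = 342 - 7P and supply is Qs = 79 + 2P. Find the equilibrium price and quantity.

Set Qd = Qs: 342 - 7P = 79 + 2P.
263 = 9P, so P* = 263/9.
Q* = 342 − 7(263/9) = 1237/9.

P* = 263/9, Q* = 1237/9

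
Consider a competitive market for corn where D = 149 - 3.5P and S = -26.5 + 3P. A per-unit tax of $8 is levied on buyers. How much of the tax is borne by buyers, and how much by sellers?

Buyers bear 48/13, sellers bear 56/13

Pre-tax equilibrium: P* = 27, Q* = 54.5.
Tax on buyers shifts demand to D = 149 − 3.5(P + 8) = 121 - 3.5P.
121 - 3.5P = -26.5 + 3P gives seller price Ps = 295/13; buyers pay Pb = 295/13 + 8 = 399/13.
New quantity: Q = 149 − 3.5(399/13) = 1081/26.
Buyer burden = 399/13 − 27 = 48/13; seller burden = 27 − 295/13 = 56/13.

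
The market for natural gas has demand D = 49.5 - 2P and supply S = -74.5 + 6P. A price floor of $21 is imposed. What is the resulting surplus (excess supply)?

Equilibrium price would be P* = 15.5, so the floor at 21 binds.
At P = 21: D = 7.5, S = 51.5.
Surplus = 51.5 − 7.5 = 44.

Surplus = 44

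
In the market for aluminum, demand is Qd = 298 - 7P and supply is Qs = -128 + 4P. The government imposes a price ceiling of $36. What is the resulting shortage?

Shortage = 30

Equilibrium price would be P* = 426/11, so the ceiling at 36 binds.
At P = 36: Qd = 298 − 7(36) = 46, Qs = -128 + 4(36) = 16.
Shortage = 46 − 16 = 30.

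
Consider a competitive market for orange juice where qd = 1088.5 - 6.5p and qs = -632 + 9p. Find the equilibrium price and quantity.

p* = 111, q* = 367

Set qd = qs: 1088.5 - 6.5p = -632 + 9p.
1720.5 = 15.5p, so p* = 111.
q* = 1088.5 − 6.5(111) = 367.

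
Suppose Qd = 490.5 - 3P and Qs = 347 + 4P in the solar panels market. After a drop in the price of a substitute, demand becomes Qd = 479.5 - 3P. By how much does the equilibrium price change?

Original equilibrium: P* = 20.5, Q* = 429.
New equilibrium: 479.5 - 3P = 347 + 4P, so 132.5 = 7P and P' = 265/14; Q' = 479.5 − 3(265/14) = 2959/7.
Change in price: 265/14 − 20.5 = -11/7.

ΔP = -11/7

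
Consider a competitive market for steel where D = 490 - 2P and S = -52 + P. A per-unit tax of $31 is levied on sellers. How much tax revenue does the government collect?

Tax revenue = 3348

Pre-tax equilibrium: P* = 542/3, Q* = 386/3.
Tax on sellers shifts supply to S = -52 + 1(P − 31) = -83 + P.
490 - 2P = -83 + P gives buyer price Pb = 191; sellers receive Ps = 191 − 31 = 160.
New quantity: Q = 490 − 2(191) = 108.
Revenue = 31 × 108 = 3348.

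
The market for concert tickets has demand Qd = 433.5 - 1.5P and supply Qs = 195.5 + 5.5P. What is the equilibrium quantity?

Set Qd = Qs: 433.5 - 1.5P = 195.5 + 5.5P.
238 = 7P, so P* = 34.
Q* = 433.5 − 1.5(34) = 382.5.

Q* = 382.5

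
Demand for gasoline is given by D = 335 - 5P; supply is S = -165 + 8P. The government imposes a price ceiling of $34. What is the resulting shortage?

Shortage = 58

Equilibrium price would be P* = 500/13, so the ceiling at 34 binds.
At P = 34: D = 335 − 5(34) = 165, S = -165 + 8(34) = 107.
Shortage = 165 − 107 = 58.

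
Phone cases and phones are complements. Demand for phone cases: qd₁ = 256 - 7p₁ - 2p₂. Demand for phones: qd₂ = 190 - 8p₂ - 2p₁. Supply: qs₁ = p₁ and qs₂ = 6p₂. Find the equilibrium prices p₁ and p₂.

p₁ = 89/3, p₂ = 28/3

Market 1: 256 - 7p₁ - 2p₂ = p₁ → 8p₁ + 2p₂ = 256.
Market 2: 14p₂ + 2p₁ = 190.
Eliminating p₂: 14×(1) − 2×(2) gives 108p₁ = 3204, so p₁ = 89/3.
Back-substitute into (2): p₂ = (190 − 2×89/3) / 14 = 28/3.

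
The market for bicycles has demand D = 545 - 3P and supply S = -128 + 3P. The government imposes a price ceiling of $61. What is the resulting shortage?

Shortage = 307

Equilibrium price would be P* = 673/6, so the ceiling at 61 binds.
At P = 61: D = 545 − 3(61) = 362, S = -128 + 3(61) = 55.
Shortage = 362 − 55 = 307.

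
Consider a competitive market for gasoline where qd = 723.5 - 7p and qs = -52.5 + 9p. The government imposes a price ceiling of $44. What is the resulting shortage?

Equilibrium price would be p* = 48.5, so the ceiling at 44 binds.
At p = 44: qd = 723.5 − 7(44) = 415.5, qs = -52.5 + 9(44) = 343.5.
Shortage = 415.5 − 343.5 = 72.

Shortage = 72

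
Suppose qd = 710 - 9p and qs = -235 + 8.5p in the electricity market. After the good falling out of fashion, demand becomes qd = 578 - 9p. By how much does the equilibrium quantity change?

Δq = -2244/35

Original equilibrium: p* = 54, q* = 224.
New equilibrium: 578 - 9p = -235 + 8.5p, so 813 = 17.5p and p' = 1626/35; q' = 578 − 9(1626/35) = 5596/35.
Change in quantity: 5596/35 − 224 = -2244/35.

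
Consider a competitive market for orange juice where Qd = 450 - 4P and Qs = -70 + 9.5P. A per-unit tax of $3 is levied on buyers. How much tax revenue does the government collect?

Pre-tax equilibrium: P* = 1040/27, Q* = 7990/27.
Tax on buyers shifts demand to Qd = 450 − 4(P + 3) = 438 - 4P.
438 - 4P = -70 + 9.5P gives seller price Ps = 1016/27; buyers pay Pb = 1016/27 + 3 = 1097/27.
New quantity: Q = 450 − 4(1097/27) = 7762/27.
Revenue = 3 × 7762/27 = 7762/9.

Tax revenue = 7762/9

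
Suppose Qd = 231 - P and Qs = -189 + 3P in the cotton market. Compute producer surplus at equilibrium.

Producer surplus = 2646

Equilibrium: 231 - P = -189 + 3P gives P* = 105, Q* = 126.
Supply starts at P = 63 (where Qs = 0).
PS = ½(105 − 63)(126) = 2646.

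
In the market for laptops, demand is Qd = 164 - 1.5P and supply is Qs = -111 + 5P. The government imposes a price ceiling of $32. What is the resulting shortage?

Equilibrium price would be P* = 550/13, so the ceiling at 32 binds.
At P = 32: Qd = 164 − 1.5(32) = 116, Qs = -111 + 5(32) = 49.
Shortage = 116 − 49 = 67.

Shortage = 67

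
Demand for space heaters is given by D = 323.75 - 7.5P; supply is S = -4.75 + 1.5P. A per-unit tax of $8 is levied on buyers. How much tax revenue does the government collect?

Pre-tax equilibrium: P* = 36.5, Q* = 50.
Tax on buyers shifts demand to D = 323.75 − 7.5(P + 8) = 263.75 - 7.5P.
263.75 - 7.5P = -4.75 + 1.5P gives seller price Ps = 179/6; buyers pay Pb = 179/6 + 8 = 227/6.
New quantity: Q = 323.75 − 7.5(227/6) = 40.
Revenue = 8 × 40 = 320.

Tax revenue = 320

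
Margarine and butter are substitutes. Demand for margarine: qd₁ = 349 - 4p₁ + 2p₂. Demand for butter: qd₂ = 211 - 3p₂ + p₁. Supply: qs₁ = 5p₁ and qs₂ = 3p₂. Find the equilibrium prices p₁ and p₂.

p₁ = 629/13, p₂ = 562/13

Market 1: 349 - 4p₁ + 2p₂ = 5p₁ → 9p₁ - 2p₂ = 349.
Market 2: 6p₂ - p₁ = 211.
Eliminating p₂: 6×(1) + 2×(2) gives 52p₁ = 2516, so p₁ = 629/13.
Back-substitute into (2): p₂ = (211 + 1×629/13) / 6 = 562/13.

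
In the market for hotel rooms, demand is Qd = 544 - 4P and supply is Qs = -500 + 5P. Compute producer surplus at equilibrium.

Producer surplus = 640

Equilibrium: 544 - 4P = -500 + 5P gives P* = 116, Q* = 80.
Supply starts at P = 100 (where Qs = 0).
PS = ½(116 − 100)(80) = 640.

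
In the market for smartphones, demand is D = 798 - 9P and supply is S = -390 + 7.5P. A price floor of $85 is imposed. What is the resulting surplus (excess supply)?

Surplus = 214.5

Equilibrium price would be P* = 72, so the floor at 85 binds.
At P = 85: D = 33, S = 247.5.
Surplus = 247.5 − 33 = 214.5.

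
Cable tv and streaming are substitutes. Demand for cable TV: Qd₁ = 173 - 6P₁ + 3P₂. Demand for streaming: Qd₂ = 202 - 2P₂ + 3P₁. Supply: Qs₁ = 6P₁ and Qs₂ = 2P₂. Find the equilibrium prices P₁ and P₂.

Market 1: 173 - 6P₁ + 3P₂ = 6P₁ → 12P₁ - 3P₂ = 173.
Market 2: 4P₂ - 3P₁ = 202.
Eliminating P₂: 4×(1) + 3×(2) gives 39P₁ = 1298, so P₁ = 1298/39.
Back-substitute into (2): P₂ = (202 + 3×1298/39) / 4 = 981/13.

P₁ = 1298/39, P₂ = 981/13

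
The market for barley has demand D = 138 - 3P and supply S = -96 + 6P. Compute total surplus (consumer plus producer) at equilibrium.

Total surplus = 900

Equilibrium: 138 - 3P = -96 + 6P gives P* = 26, Q* = 60.
Demand choke price: P = 46; supply starts at P = 16.
CS = ½(46 − 26)(60) = 600; PS = ½(26 − 16)(60) = 300.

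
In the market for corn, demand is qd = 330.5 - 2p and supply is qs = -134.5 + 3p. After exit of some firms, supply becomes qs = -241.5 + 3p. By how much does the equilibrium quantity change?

Δq = -42.8

Original equilibrium: p* = 93, q* = 144.5.
New equilibrium: 330.5 - 2p = -241.5 + 3p, so 572 = 5p and p' = 114.4; q' = 330.5 − 2(114.4) = 101.7.
Change in quantity: 101.7 − 144.5 = -42.8.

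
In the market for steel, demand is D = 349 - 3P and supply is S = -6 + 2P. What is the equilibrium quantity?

Q* = 136

Set D = S: 349 - 3P = -6 + 2P.
355 = 5P, so P* = 71.
Q* = 349 − 3(71) = 136.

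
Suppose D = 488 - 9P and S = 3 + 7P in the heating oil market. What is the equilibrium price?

Set D = S: 488 - 9P = 3 + 7P.
485 = 16P, so P* = 30.3125.
Q* = 488 − 9(30.3125) = 215.1875.

P* = 30.3125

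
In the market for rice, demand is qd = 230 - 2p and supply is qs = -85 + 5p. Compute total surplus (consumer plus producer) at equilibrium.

Total surplus = 6860

Equilibrium: 230 - 2p = -85 + 5p gives p* = 45, q* = 140.
Demand choke price: p = 115; supply starts at p = 17.
CS = ½(115 − 45)(140) = 4900; PS = ½(45 − 17)(140) = 1960.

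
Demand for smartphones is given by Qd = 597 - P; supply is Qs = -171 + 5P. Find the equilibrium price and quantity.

Set Qd = Qs: 597 - P = -171 + 5P.
768 = 6P, so P* = 128.
Q* = 597 − 1(128) = 469.

P* = 128, Q* = 469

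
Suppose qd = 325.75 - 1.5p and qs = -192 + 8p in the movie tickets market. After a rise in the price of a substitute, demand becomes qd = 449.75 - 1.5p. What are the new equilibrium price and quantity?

Original equilibrium: p* = 54.5, q* = 244.
New equilibrium: 449.75 - 1.5p = -192 + 8p, so 641.75 = 9.5p and p' = 2567/38; q' = 449.75 − 1.5(2567/38) = 6620/19.

p' = 2567/38, q' = 6620/19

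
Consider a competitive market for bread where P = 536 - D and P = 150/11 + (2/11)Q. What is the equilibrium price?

Set the two price expressions equal: 536 - Q = 150/11 + (2/11)Q.
5746/11 = (13/11)Q, so Q* = 442.
P* = 536 − (1)(442) = 94.

P* = 94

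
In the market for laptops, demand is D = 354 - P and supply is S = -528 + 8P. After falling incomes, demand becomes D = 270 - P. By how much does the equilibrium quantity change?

Original equilibrium: P* = 98, Q* = 256.
New equilibrium: 270 - P = -528 + 8P, so 798 = 9P and P' = 266/3; Q' = 270 − 1(266/3) = 544/3.
Change in quantity: 544/3 − 256 = -224/3.

ΔQ = -224/3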